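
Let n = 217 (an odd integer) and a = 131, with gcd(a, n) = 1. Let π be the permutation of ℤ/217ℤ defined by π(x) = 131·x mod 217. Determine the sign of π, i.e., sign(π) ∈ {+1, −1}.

Trace 205: π^k(205) = [205, 164, 1, 131, 18, 188, 107] for k=0..6.
Decompose π into cycles: lengths [30, 30, 30, 30, 30, 30, 15, 15, 6, 1] (10 cycles, including the fixed point 0).
n − c = 217 − 10 = 207; sign = (−1)^207 = -1.

-1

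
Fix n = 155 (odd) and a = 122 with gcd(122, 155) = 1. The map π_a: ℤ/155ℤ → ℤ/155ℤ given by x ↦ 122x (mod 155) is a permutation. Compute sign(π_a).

Start at x=101: 101 → 77 → 94 → 153 → 66 → 147 → 109 → … (one orbit).
Decompose π into cycles: lengths [20, 20, 20, 20, 20, 20, 10, 10, 10, 4, 1] (11 cycles, including the fixed point 0).
Σ(ℓ_i−1) = 155−11 = 144; sign = (−1)^144 = +1.

+1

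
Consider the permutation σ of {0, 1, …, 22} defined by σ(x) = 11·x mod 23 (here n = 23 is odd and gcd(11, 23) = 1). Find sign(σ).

-1

Start at x=10: 10 → 18 → 14 → 16 → 15 → 4 → 21 → … (one orbit).
2 cycles of lengths [22, 1].
With 2 cycles on 23 points, sign = (−1)^{23−2} = -1.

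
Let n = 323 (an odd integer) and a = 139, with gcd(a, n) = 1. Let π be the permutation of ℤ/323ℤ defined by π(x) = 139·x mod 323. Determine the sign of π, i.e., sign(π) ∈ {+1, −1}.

-1

Orbit of 188 under x↦139x: [188, 292, 213, 214, 30, 294, 168]… (length divides ord_323(139)).
Decompose π into cycles: lengths [144, 144, 16, 9, 9, 1] (6 cycles, including the fixed point 0).
6 cycles on 323: each ℓ→(−1)^(ℓ−1), product (−1)^317 = -1.
Via Zolotarev, sign(π_{139}) = (139|323) = -1.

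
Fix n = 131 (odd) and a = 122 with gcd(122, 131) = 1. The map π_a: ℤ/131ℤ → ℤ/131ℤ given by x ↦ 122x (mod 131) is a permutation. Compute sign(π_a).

-1

Trace 44: π^k(44) = [44, 128, 27, 19, 91, 98, 35] for k=0..6.
The orbit structure of x ↦ 122x mod 131: 2 orbits of sizes [130, 1].
131 − 2 = 129 transpositions; sign(π) = (−1)^129 = -1.
Zolotarev: (122|131) = -1, matching the cycle-count sign.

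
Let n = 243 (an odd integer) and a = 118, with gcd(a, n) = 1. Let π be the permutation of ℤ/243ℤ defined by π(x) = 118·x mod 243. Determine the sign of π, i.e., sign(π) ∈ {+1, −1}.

Orbit of 64 under x↦118x: [64, 19, 55, 172, 127, 163, 37]… (length divides ord_243(118)).
Cycle type of π: 27×6 + 9×6 + 3×6 + 1×9; total 27 cycles.
sign(π) = (−1)^{n − #cycles} = (−1)^{243−27} = (−1)^216 = +1.
Check: (118/243) = +1 by Zolotarev.

+1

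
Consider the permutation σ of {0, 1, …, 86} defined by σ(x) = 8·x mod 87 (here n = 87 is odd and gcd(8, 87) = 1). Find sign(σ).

+1

Trace 77: π^k(77) = [77, 7, 56, 13, 17, 49, 44] for k=0..6.
Cycle lengths of π_8 on ℤ/87ℤ: [28, 28, 28, 2, 1]; 5 cycles in total.
With 5 cycles on 87 points, sign = (−1)^{87−5} = +1.
Via Zolotarev, sign(π_{8}) = (8|87) = +1.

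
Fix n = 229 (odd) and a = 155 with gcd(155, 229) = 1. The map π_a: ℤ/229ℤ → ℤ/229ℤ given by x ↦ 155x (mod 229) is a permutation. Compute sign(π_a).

Orbit of 107 under x↦155x: [107, 97, 150, 121, 206, 99, 2]… (length divides ord_229(155)).
Cycle type of π: 228 + 1; total 2 cycles.
2 cycles on 229: each ℓ→(−1)^(ℓ−1), product (−1)^227 = -1.

-1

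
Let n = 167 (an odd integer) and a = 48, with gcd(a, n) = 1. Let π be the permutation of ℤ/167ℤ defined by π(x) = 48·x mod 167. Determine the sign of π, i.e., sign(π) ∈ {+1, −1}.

+1

Start at x=19: 19 → 77 → 22 → 54 → 87 → 1 → 48 → … (one orbit).
π_48 has 3 disjoint cycles with lengths [83, 83, 1] on {0,…,166}.
With 3 cycles on 167 points, sign = (−1)^{167−3} = +1.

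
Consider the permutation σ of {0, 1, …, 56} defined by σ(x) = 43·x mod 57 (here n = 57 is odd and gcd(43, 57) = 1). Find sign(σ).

Start at x=25: 25 → 49 → 55 → 28 → 7 → 16 → 4 → … (one orbit).
Cycle type of π: 9×6 + 1×3; total 9 cycles.
n − c = 57 − 9 = 48; sign = (−1)^48 = +1.
Zolotarev: (43|57) = +1, matching the cycle-count sign.

+1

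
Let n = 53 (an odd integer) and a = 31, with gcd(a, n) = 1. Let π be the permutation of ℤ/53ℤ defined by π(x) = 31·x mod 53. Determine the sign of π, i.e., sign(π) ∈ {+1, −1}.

-1

Start at x=15: 15 → 41 → 52 → 22 → 46 → 48 → 4 → … (one orbit).
Decompose π into cycles: lengths [52, 1] (2 cycles, including the fixed point 0).
2 cycles on 53: each ℓ→(−1)^(ℓ−1), product (−1)^51 = -1.
The Jacobi symbol (31|53) = -1 (Zolotarev) agrees.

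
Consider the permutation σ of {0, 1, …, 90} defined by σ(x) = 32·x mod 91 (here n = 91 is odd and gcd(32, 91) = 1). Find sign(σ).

Start at x=4: 4 → 37 → 1 → 32 → 23 → 8 → 74 → … (one orbit).
Decompose π into cycles: lengths [12, 12, 12, 12, 12, 12, 12, 3, 3, 1] (10 cycles, including the fixed point 0).
n − c = 91 − 10 = 81; sign = (−1)^81 = -1.

-1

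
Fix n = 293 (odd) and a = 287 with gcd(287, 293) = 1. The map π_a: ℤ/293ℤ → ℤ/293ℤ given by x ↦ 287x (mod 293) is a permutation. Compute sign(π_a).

+1

Start at x=38: 38 → 65 → 196 → 289 → 24 → 149 → 278 → … (one orbit).
Cycle type of π: 73×4 + 1; total 5 cycles.
n − c = 293 − 5 = 288; sign = (−1)^288 = +1.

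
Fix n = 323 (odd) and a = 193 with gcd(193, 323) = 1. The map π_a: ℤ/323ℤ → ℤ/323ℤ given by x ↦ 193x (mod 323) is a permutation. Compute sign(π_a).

Start at x=256: 256 → 312 → 138 → 148 → 140 → 211 → 25 → … (one orbit).
The orbit structure of x ↦ 193x mod 323: 5 orbits of sizes [144, 144, 18, 16, 1].
n − c = 323 − 5 = 318; sign = (−1)^318 = +1.
(193|323)_J = +1 (Zolotarev's lemma cross-check).

+1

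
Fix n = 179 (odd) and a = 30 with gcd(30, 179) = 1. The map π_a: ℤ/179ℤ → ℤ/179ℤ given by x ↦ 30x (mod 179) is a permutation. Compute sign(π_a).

-1

Trace 154: π^k(154) = [154, 145, 54, 9, 91, 45, 97] for k=0..6.
π_30 has 2 disjoint cycles with lengths [178, 1] on {0,…,178}.
2 cycles on 179: each ℓ→(−1)^(ℓ−1), product (−1)^177 = -1.
Check: (30/179) = -1 by Zolotarev.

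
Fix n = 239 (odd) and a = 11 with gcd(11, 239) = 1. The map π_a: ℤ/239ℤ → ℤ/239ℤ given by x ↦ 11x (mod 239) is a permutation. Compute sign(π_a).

Start at x=3: 3 → 33 → 124 → 169 → 186 → 134 → 40 → … (one orbit).
π_11 has 3 disjoint cycles with lengths [119, 119, 1] on {0,…,238}.
3 cycles on 239: each ℓ→(−1)^(ℓ−1), product (−1)^236 = +1.
(11|239)_J = +1 (Zolotarev's lemma cross-check).

+1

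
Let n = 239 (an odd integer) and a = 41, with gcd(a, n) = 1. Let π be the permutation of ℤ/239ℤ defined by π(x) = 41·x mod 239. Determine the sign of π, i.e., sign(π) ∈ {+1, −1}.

Start at x=74: 74 → 166 → 114 → 133 → 195 → 108 → 126 → … (one orbit).
Cycle lengths of π_41 on ℤ/239ℤ: [238, 1]; 2 cycles in total.
With 2 cycles on 239 points, sign = (−1)^{239−2} = -1.

-1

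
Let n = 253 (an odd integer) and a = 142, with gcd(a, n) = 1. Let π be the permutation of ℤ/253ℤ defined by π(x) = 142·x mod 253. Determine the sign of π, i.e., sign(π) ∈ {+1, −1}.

-1

Trace 98: π^k(98) = [98, 1, 142, 177, 87, 210, 219] for k=0..6.
Cycle lengths of π_142 on ℤ/253ℤ: [22, 22, 22, 22, 22, 22, 22, 22, 22, 22, 11, 11, 2, 2, 2, 2, 2, 1]; 18 cycles in total.
sign(π) = (−1)^{n − #cycles} = (−1)^{253−18} = (−1)^235 = -1.
Zolotarev: (142|253) = -1, matching the cycle-count sign.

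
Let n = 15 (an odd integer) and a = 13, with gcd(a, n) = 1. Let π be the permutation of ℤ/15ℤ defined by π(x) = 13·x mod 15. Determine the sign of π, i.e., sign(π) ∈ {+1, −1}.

-1

Orbit of 1 under x↦13x: [1, 13, 4, 7]… (length divides ord_15(13)).
Cycle lengths of π_13 on ℤ/15ℤ: [4, 4, 4, 1, 1, 1]; 6 cycles in total.
6 cycles on 15: each ℓ→(−1)^(ℓ−1), product (−1)^9 = -1.
Via Zolotarev, sign(π_{13}) = (13|15) = -1.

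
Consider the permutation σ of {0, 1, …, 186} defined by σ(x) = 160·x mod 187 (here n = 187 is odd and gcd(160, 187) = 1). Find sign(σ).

+1

Trace 166: π^k(166) = [166, 6, 25, 73, 86, 109, 49] for k=0..6.
Cycle type of π: 80×2 + 16 + 10 + 1; total 5 cycles.
sign(π) = (−1)^{n − #cycles} = (−1)^{187−5} = (−1)^182 = +1.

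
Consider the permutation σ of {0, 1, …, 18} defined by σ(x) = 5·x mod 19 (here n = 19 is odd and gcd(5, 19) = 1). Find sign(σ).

+1

Start at x=4: 4 → 1 → 5 → 6 → 11 → 17 → 9 → … (one orbit).
Decompose π into cycles: lengths [9, 9, 1] (3 cycles, including the fixed point 0).
n − c = 19 − 3 = 16; sign = (−1)^16 = +1.
Zolotarev: (5|19) = +1, matching the cycle-count sign.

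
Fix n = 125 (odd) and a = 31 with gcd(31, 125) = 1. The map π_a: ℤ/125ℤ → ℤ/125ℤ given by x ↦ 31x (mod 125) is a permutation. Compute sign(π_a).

+1

Start at x=36: 36 → 116 → 96 → 101 → 6 → 61 → 16 → … (one orbit).
The orbit structure of x ↦ 31x mod 125: 13 orbits of sizes [25, 25, 25, 25, 5, 5, 5, 5, 1, 1, 1, 1, 1].
Σ(ℓ_i−1) = 125−13 = 112; sign = (−1)^112 = +1.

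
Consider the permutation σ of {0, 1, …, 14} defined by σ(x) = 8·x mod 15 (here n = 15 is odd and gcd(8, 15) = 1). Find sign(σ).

Start at x=8: 8 → 4 → 2 → 1 → 8 (one orbit).
5 cycles of lengths [4, 4, 4, 2, 1].
n − c = 15 − 5 = 10; sign = (−1)^10 = +1.
Via Zolotarev, sign(π_{8}) = (8|15) = +1.

+1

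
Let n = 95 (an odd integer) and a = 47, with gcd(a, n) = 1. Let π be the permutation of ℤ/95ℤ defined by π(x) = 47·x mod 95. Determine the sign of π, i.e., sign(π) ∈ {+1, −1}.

-1

Trace 11: π^k(11) = [11, 42, 74, 58, 66, 62, 64] for k=0..6.
Cycle type of π: 36×2 + 9×2 + 4 + 1; total 6 cycles.
6 cycles on 95: each ℓ→(−1)^(ℓ−1), product (−1)^89 = -1.
Zolotarev: (47|95) = -1, matching the cycle-count sign.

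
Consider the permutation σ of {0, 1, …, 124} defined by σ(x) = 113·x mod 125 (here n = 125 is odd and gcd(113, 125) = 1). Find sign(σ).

-1

Start at x=18: 18 → 34 → 92 → 21 → 123 → 24 → 87 → … (one orbit).
Decompose π into cycles: lengths [100, 20, 4, 1] (4 cycles, including the fixed point 0).
With 4 cycles on 125 points, sign = (−1)^{125−4} = -1.
(113|125)_J = -1 (Zolotarev's lemma cross-check).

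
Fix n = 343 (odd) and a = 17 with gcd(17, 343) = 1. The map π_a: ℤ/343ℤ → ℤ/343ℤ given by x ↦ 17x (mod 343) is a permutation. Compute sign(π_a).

-1

Start at x=103: 103 → 36 → 269 → 114 → 223 → 18 → 306 → … (one orbit).
Cycle lengths of π_17 on ℤ/343ℤ: [294, 42, 6, 1]; 4 cycles in total.
n − c = 343 − 4 = 339; sign = (−1)^339 = -1.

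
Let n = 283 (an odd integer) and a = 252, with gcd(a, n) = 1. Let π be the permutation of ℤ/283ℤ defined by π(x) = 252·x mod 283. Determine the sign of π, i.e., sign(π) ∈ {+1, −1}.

Trace 230: π^k(230) = [230, 228, 7, 66, 218, 34, 78] for k=0..6.
3 cycles of lengths [141, 141, 1].
3 cycles on 283: each ℓ→(−1)^(ℓ−1), product (−1)^280 = +1.
Via Zolotarev, sign(π_{252}) = (252|283) = +1.

+1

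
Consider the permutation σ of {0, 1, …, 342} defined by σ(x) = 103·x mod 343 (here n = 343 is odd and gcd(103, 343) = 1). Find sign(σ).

-1

Orbit of 76 under x↦103x: [76, 282, 234, 92, 215, 193, 328]… (length divides ord_343(103)).
Decompose π into cycles: lengths [294, 42, 6, 1] (4 cycles, including the fixed point 0).
With 4 cycles on 343 points, sign = (−1)^{343−4} = -1.
Via Zolotarev, sign(π_{103}) = (103|343) = -1.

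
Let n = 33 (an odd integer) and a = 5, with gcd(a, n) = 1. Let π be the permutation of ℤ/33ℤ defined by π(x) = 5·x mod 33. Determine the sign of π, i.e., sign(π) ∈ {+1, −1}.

Orbit of 31 under x↦5x: [31, 23, 16, 14, 4, 20, 1]… (length divides ord_33(5)).
The orbit structure of x ↦ 5x mod 33: 6 orbits of sizes [10, 10, 5, 5, 2, 1].
6 cycles on 33: each ℓ→(−1)^(ℓ−1), product (−1)^27 = -1.

-1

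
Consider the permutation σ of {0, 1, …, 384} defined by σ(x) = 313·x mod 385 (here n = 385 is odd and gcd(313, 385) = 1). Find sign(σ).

+1

Trace 309: π^k(309) = [309, 82, 256, 48, 9, 122, 71] for k=0..6.
The orbit structure of x ↦ 313x mod 385: 15 orbits of sizes [60, 60, 60, 60, 30, 30, 20, 20, 12, 12, 6, 5, 5, 4, 1].
With 15 cycles on 385 points, sign = (−1)^{385−15} = +1.
Via Zolotarev, sign(π_{313}) = (313|385) = +1.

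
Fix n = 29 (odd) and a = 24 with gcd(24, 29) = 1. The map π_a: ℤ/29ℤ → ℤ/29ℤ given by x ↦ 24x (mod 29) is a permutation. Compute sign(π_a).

+1

Start at x=7: 7 → 23 → 1 → 24 → 25 → 20 → 16 → 7 (one orbit).
Decompose π into cycles: lengths [7, 7, 7, 7, 1] (5 cycles, including the fixed point 0).
n − c = 29 − 5 = 24; sign = (−1)^24 = +1.
Check: (24/29) = +1 by Zolotarev.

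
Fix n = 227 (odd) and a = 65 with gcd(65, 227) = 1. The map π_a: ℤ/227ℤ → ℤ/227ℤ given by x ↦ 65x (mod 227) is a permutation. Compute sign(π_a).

+1

Orbit of 1 under x↦65x: [1, 65, 139, 182, 26, 101, 209]… (length divides ord_227(65)).
Cycle type of π: 113×2 + 1; total 3 cycles.
Σ(ℓ_i−1) = 227−3 = 224; sign = (−1)^224 = +1.
(65|227)_J = +1 (Zolotarev's lemma cross-check).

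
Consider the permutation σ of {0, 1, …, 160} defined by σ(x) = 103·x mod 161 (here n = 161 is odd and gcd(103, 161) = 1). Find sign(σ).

+1

Start at x=17: 17 → 141 → 33 → 18 → 83 → 16 → 38 → … (one orbit).
π_103 has 5 disjoint cycles with lengths [66, 66, 22, 6, 1] on {0,…,160}.
5 cycles on 161: each ℓ→(−1)^(ℓ−1), product (−1)^156 = +1.
The Jacobi symbol (103|161) = +1 (Zolotarev) agrees.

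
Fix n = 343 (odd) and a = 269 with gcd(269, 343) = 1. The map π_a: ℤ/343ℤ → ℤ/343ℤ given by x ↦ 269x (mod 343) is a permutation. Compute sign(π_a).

Orbit of 47 under x↦269x: [47, 295, 122, 233, 251, 291, 75]… (length divides ord_343(269)).
Cycle lengths of π_269 on ℤ/343ℤ: [294, 42, 6, 1]; 4 cycles in total.
With 4 cycles on 343 points, sign = (−1)^{343−4} = -1.
The Jacobi symbol (269|343) = -1 (Zolotarev) agrees.

-1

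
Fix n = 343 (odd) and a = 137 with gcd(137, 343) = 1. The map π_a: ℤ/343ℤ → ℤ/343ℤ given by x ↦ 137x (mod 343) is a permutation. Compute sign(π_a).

Start at x=162: 162 → 242 → 226 → 92 → 256 → 86 → 120 → … (one orbit).
Cycle lengths of π_137 on ℤ/343ℤ: [147, 147, 21, 21, 3, 3, 1]; 7 cycles in total.
Σ(ℓ_i−1) = 343−7 = 336; sign = (−1)^336 = +1.

+1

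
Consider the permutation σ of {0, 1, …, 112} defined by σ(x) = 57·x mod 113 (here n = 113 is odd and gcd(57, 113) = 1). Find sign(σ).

+1

Trace 28: π^k(28) = [28, 14, 7, 60, 30, 15, 64] for k=0..6.
π_57 has 5 disjoint cycles with lengths [28, 28, 28, 28, 1] on {0,…,112}.
113 − 5 = 108 transpositions; sign(π) = (−1)^108 = +1.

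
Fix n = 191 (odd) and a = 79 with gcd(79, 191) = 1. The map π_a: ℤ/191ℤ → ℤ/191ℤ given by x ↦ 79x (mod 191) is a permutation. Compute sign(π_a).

+1

Trace 163: π^k(163) = [163, 80, 17, 6, 92, 10, 26] for k=0..6.
π_79 has 3 disjoint cycles with lengths [95, 95, 1] on {0,…,190}.
Σ(ℓ_i−1) = 191−3 = 188; sign = (−1)^188 = +1.
The Jacobi symbol (79|191) = +1 (Zolotarev) agrees.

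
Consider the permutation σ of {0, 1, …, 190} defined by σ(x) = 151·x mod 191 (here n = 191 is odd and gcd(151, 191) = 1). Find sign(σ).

-1

Start at x=173: 173 → 147 → 41 → 79 → 87 → 149 → 152 → … (one orbit).
Cycle lengths of π_151 on ℤ/191ℤ: [190, 1]; 2 cycles in total.
191 − 2 = 189 transpositions; sign(π) = (−1)^189 = -1.
The Jacobi symbol (151|191) = -1 (Zolotarev) agrees.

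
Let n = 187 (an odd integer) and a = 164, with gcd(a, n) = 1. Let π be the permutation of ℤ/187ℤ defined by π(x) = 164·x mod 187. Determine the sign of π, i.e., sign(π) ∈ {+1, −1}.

Trace 155: π^k(155) = [155, 175, 89, 10, 144, 54, 67] for k=0..6.
π_164 has 17 disjoint cycles with lengths [16, 16, 16, 16, 16, 16, 16, 16, 16, 16, 16, 2, 2, 2, 2, 2, 1] on {0,…,186}.
187 − 17 = 170 transpositions; sign(π) = (−1)^170 = +1.

+1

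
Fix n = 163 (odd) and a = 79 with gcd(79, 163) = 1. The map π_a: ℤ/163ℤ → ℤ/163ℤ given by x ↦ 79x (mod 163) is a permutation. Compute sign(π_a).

-1

Start at x=150: 150 → 114 → 41 → 142 → 134 → 154 → 104 → … (one orbit).
Decompose π into cycles: lengths [162, 1] (2 cycles, including the fixed point 0).
2 cycles on 163: each ℓ→(−1)^(ℓ−1), product (−1)^161 = -1.
Zolotarev: (79|163) = -1, matching the cycle-count sign.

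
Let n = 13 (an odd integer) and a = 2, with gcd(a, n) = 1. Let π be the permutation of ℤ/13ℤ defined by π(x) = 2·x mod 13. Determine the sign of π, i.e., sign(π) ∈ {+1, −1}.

-1

Trace 8: π^k(8) = [8, 3, 6, 12, 11, 9, 5] for k=0..6.
Cycle type of π: 12 + 1; total 2 cycles.
n − c = 13 − 2 = 11; sign = (−1)^11 = -1.
Via Zolotarev, sign(π_{2}) = (2|13) = -1.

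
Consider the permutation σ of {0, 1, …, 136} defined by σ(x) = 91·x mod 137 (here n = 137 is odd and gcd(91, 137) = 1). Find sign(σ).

-1

Orbit of 24 under x↦91x: [24, 129, 94, 60, 117, 98, 13]… (length divides ord_137(91)).
π_91 has 2 disjoint cycles with lengths [136, 1] on {0,…,136}.
sign(π) = (−1)^{n − #cycles} = (−1)^{137−2} = (−1)^135 = -1.
Check: (91/137) = -1 by Zolotarev.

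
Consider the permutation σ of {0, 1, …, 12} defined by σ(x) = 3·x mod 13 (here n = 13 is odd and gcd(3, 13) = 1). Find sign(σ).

+1

Orbit of 3 under x↦3x: [3, 9, 1]… (length divides ord_13(3)).
Decompose π into cycles: lengths [3, 3, 3, 3, 1] (5 cycles, including the fixed point 0).
5 cycles on 13: each ℓ→(−1)^(ℓ−1), product (−1)^8 = +1.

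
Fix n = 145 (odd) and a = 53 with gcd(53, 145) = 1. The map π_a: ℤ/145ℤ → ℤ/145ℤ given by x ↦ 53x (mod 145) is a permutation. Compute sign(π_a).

Start at x=49: 49 → 132 → 36 → 23 → 59 → 82 → 141 → … (one orbit).
π_53 has 10 disjoint cycles with lengths [28, 28, 28, 28, 7, 7, 7, 7, 4, 1] on {0,…,144}.
10 cycles on 145: each ℓ→(−1)^(ℓ−1), product (−1)^135 = -1.
Check: (53/145) = -1 by Zolotarev.

-1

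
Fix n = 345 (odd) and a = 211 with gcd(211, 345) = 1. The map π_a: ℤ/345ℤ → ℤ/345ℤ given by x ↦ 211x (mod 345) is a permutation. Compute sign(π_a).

+1

Trace 301: π^k(301) = [301, 31, 331, 151, 121, 1, 211] for k=0..6.
45 cycles of lengths [11, 11, 11, 11, 11, 11, 11, 11, 11, 11, 11, 11, 11, 11, 11, 11, 11, 11, 11, 11, 11, 11, 11, 11, 11, 11, 11, 11, 11, 11, 1, 1, 1, 1, 1, 1, 1, 1, 1, 1, 1, 1, 1, 1, 1].
n − c = 345 − 45 = 300; sign = (−1)^300 = +1.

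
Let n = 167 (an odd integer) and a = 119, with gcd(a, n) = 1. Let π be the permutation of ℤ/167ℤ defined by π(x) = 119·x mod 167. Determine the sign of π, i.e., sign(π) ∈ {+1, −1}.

Orbit of 54 under x↦119x: [54, 80, 1, 119, 133, 129, 154]… (length divides ord_167(119)).
2 cycles of lengths [166, 1].
n − c = 167 − 2 = 165; sign = (−1)^165 = -1.

-1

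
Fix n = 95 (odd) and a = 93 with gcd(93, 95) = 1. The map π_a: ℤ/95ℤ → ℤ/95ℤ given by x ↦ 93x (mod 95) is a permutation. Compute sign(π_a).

-1

Trace 44: π^k(44) = [44, 7, 81, 28, 39, 17, 61] for k=0..6.
Decompose π into cycles: lengths [36, 36, 9, 9, 4, 1] (6 cycles, including the fixed point 0).
6 cycles on 95: each ℓ→(−1)^(ℓ−1), product (−1)^89 = -1.
Via Zolotarev, sign(π_{93}) = (93|95) = -1.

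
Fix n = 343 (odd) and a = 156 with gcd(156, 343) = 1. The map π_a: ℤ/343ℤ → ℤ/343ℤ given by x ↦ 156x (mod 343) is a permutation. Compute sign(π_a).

Trace 85: π^k(85) = [85, 226, 270, 274, 212, 144, 169] for k=0..6.
The orbit structure of x ↦ 156x mod 343: 7 orbits of sizes [147, 147, 21, 21, 3, 3, 1].
n − c = 343 − 7 = 336; sign = (−1)^336 = +1.
Check: (156/343) = +1 by Zolotarev.

+1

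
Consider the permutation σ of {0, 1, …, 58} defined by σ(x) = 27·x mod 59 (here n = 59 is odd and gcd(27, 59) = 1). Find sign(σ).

+1

Start at x=9: 9 → 7 → 12 → 29 → 16 → 19 → 41 → … (one orbit).
Decompose π into cycles: lengths [29, 29, 1] (3 cycles, including the fixed point 0).
3 cycles on 59: each ℓ→(−1)^(ℓ−1), product (−1)^56 = +1.
(27|59)_J = +1 (Zolotarev's lemma cross-check).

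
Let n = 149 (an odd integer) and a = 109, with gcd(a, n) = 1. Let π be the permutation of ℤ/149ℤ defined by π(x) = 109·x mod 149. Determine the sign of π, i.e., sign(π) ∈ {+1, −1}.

-1

Trace 3: π^k(3) = [3, 29, 32, 61, 93, 5, 98] for k=0..6.
Cycle type of π: 148 + 1; total 2 cycles.
n − c = 149 − 2 = 147; sign = (−1)^147 = -1.
(109|149)_J = -1 (Zolotarev's lemma cross-check).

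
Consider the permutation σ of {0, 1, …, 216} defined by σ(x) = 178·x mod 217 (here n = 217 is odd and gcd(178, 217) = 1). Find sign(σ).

+1

Orbit of 216 under x↦178x: [216, 39, 215, 78, 213, 156, 209]… (length divides ord_217(178)).
The orbit structure of x ↦ 178x mod 217: 11 orbits of sizes [30, 30, 30, 30, 30, 30, 10, 10, 10, 6, 1].
Σ(ℓ_i−1) = 217−11 = 206; sign = (−1)^206 = +1.
Check: (178/217) = +1 by Zolotarev.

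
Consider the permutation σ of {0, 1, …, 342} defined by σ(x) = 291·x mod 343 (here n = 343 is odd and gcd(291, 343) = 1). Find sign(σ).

Start at x=15: 15 → 249 → 86 → 330 → 333 → 177 → 57 → … (one orbit).
Cycle lengths of π_291 on ℤ/343ℤ: [147, 147, 21, 21, 3, 3, 1]; 7 cycles in total.
7 cycles on 343: each ℓ→(−1)^(ℓ−1), product (−1)^336 = +1.

+1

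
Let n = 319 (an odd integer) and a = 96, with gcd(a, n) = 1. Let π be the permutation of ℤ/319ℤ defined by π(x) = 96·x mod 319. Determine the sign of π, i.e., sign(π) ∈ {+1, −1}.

-1

Orbit of 169 under x↦96x: [169, 274, 146, 299, 313, 62, 210]… (length divides ord_319(96)).
π_96 has 8 disjoint cycles with lengths [70, 70, 70, 70, 14, 14, 10, 1] on {0,…,318}.
319 − 8 = 311 transpositions; sign(π) = (−1)^311 = -1.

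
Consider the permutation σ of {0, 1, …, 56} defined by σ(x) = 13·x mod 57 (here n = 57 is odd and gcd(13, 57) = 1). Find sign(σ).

Orbit of 25 under x↦13x: [25, 40, 7, 34, 43, 46, 28]… (length divides ord_57(13)).
6 cycles of lengths [18, 18, 18, 1, 1, 1].
n − c = 57 − 6 = 51; sign = (−1)^51 = -1.

-1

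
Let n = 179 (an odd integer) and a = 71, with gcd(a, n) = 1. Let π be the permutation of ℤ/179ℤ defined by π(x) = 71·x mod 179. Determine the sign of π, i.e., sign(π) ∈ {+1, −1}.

-1

Orbit of 18 under x↦71x: [18, 25, 164, 9, 102, 82, 94]… (length divides ord_179(71)).
Cycle type of π: 178 + 1; total 2 cycles.
Σ(ℓ_i−1) = 179−2 = 177; sign = (−1)^177 = -1.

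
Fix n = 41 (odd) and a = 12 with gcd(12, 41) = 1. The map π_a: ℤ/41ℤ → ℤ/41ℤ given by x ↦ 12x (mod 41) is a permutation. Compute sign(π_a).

Orbit of 20 under x↦12x: [20, 35, 10, 38, 5, 19, 23]… (length divides ord_41(12)).
π_12 has 2 disjoint cycles with lengths [40, 1] on {0,…,40}.
sign(π) = (−1)^{n − #cycles} = (−1)^{41−2} = (−1)^39 = -1.
Check: (12/41) = -1 by Zolotarev.

-1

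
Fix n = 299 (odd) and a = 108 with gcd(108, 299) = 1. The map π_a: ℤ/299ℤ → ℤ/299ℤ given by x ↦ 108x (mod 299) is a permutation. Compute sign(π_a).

+1

Orbit of 289 under x↦108x: [289, 116, 269, 49, 209, 147, 29]… (length divides ord_299(108)).
9 cycles of lengths [66, 66, 66, 66, 11, 11, 6, 6, 1].
n − c = 299 − 9 = 290; sign = (−1)^290 = +1.
Zolotarev: (108|299) = +1, matching the cycle-count sign.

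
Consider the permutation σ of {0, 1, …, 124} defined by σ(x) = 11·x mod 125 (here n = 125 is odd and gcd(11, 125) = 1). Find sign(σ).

Trace 61: π^k(61) = [61, 46, 6, 66, 101, 111, 96] for k=0..6.
Cycle type of π: 25×4 + 5×4 + 1×5; total 13 cycles.
n − c = 125 − 13 = 112; sign = (−1)^112 = +1.

+1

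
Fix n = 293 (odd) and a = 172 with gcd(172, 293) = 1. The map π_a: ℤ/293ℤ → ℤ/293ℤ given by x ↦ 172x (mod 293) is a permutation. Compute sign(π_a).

Start at x=150: 150 → 16 → 115 → 149 → 137 → 124 → 232 → … (one orbit).
The orbit structure of x ↦ 172x mod 293: 5 orbits of sizes [73, 73, 73, 73, 1].
sign(π) = (−1)^{n − #cycles} = (−1)^{293−5} = (−1)^288 = +1.

+1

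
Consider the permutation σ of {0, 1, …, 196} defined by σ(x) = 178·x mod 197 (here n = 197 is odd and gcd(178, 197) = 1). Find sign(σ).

Orbit of 36 under x↦178x: [36, 104, 191, 114, 1, 178, 164]… (length divides ord_197(178)).
Cycle type of π: 7×28 + 1; total 29 cycles.
Σ(ℓ_i−1) = 197−29 = 168; sign = (−1)^168 = +1.

+1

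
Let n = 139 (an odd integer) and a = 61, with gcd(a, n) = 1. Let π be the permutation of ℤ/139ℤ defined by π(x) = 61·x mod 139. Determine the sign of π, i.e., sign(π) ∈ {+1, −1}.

Start at x=47: 47 → 87 → 25 → 135 → 34 → 128 → 24 → … (one orbit).
Cycle type of π: 138 + 1; total 2 cycles.
2 cycles on 139: each ℓ→(−1)^(ℓ−1), product (−1)^137 = -1.
The Jacobi symbol (61|139) = -1 (Zolotarev) agrees.

-1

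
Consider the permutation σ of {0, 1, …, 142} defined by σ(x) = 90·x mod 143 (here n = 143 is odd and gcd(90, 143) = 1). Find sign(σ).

Trace 92: π^k(92) = [92, 129, 27, 142, 53, 51, 14] for k=0..6.
Cycle type of π: 10×13 + 2×6 + 1; total 20 cycles.
20 cycles on 143: each ℓ→(−1)^(ℓ−1), product (−1)^123 = -1.
Via Zolotarev, sign(π_{90}) = (90|143) = -1.

-1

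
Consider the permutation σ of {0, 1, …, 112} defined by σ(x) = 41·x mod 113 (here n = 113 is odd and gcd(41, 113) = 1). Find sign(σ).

+1

Orbit of 9 under x↦41x: [9, 30, 100, 32, 69, 4, 51]… (length divides ord_113(41)).
3 cycles of lengths [56, 56, 1].
3 cycles on 113: each ℓ→(−1)^(ℓ−1), product (−1)^110 = +1.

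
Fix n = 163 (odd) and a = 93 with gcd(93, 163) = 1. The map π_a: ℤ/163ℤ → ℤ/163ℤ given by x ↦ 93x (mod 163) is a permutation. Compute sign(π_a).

Start at x=26: 26 → 136 → 97 → 56 → 155 → 71 → 83 → … (one orbit).
3 cycles of lengths [81, 81, 1].
Σ(ℓ_i−1) = 163−3 = 160; sign = (−1)^160 = +1.
Zolotarev: (93|163) = +1, matching the cycle-count sign.

+1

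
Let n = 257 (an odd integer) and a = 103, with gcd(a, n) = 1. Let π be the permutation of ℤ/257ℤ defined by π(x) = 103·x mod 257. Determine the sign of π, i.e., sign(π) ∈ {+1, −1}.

Orbit of 203 under x↦103x: [203, 92, 224, 199, 194, 193, 90]… (length divides ord_257(103)).
2 cycles of lengths [256, 1].
n − c = 257 − 2 = 255; sign = (−1)^255 = -1.
(103|257)_J = -1 (Zolotarev's lemma cross-check).

-1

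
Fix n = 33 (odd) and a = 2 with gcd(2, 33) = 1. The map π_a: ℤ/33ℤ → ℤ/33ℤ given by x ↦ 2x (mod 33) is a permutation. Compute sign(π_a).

+1

Trace 31: π^k(31) = [31, 29, 25, 17, 1, 2, 4] for k=0..6.
π_2 has 5 disjoint cycles with lengths [10, 10, 10, 2, 1] on {0,…,32}.
Σ(ℓ_i−1) = 33−5 = 28; sign = (−1)^28 = +1.
Via Zolotarev, sign(π_{2}) = (2|33) = +1.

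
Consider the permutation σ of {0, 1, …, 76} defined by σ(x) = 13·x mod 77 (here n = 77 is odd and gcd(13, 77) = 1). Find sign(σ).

Orbit of 41 under x↦13x: [41, 71, 76, 64, 62, 36, 6]… (length divides ord_77(13)).
Cycle lengths of π_13 on ℤ/77ℤ: [10, 10, 10, 10, 10, 10, 10, 2, 2, 2, 1]; 11 cycles in total.
With 11 cycles on 77 points, sign = (−1)^{77−11} = +1.

+1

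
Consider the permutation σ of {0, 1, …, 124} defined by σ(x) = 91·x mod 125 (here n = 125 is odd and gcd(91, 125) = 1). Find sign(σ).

Orbit of 31 under x↦91x: [31, 71, 86, 76, 41, 106, 21]… (length divides ord_125(91)).
Decompose π into cycles: lengths [25, 25, 25, 25, 5, 5, 5, 5, 1, 1, 1, 1, 1] (13 cycles, including the fixed point 0).
Σ(ℓ_i−1) = 125−13 = 112; sign = (−1)^112 = +1.
The Jacobi symbol (91|125) = +1 (Zolotarev) agrees.

+1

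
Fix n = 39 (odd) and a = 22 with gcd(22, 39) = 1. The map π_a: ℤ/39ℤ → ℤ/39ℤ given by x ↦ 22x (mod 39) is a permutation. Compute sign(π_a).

+1

Orbit of 1 under x↦22x: [1, 22, 16]… (length divides ord_39(22)).
15 cycles of lengths [3, 3, 3, 3, 3, 3, 3, 3, 3, 3, 3, 3, 1, 1, 1].
With 15 cycles on 39 points, sign = (−1)^{39−15} = +1.
(22|39)_J = +1 (Zolotarev's lemma cross-check).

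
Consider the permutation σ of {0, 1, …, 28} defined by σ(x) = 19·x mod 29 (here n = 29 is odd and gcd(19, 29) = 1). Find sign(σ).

-1

Orbit of 8 under x↦19x: [8, 7, 17, 4, 18, 23, 2]… (length divides ord_29(19)).
π_19 has 2 disjoint cycles with lengths [28, 1] on {0,…,28}.
With 2 cycles on 29 points, sign = (−1)^{29−2} = -1.
Via Zolotarev, sign(π_{19}) = (19|29) = -1.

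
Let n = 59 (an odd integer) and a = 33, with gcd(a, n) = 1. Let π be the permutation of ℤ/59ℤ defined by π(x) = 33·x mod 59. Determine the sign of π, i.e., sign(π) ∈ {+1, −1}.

-1

Orbit of 44 under x↦33x: [44, 36, 8, 28, 39, 48, 50]… (length divides ord_59(33)).
π_33 has 2 disjoint cycles with lengths [58, 1] on {0,…,58}.
Σ(ℓ_i−1) = 59−2 = 57; sign = (−1)^57 = -1.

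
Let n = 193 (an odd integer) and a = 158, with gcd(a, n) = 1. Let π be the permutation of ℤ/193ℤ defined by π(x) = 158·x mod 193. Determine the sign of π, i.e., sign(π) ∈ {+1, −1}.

-1

Start at x=154: 154 → 14 → 89 → 166 → 173 → 121 → 11 → … (one orbit).
The orbit structure of x ↦ 158x mod 193: 4 orbits of sizes [64, 64, 64, 1].
With 4 cycles on 193 points, sign = (−1)^{193−4} = -1.
Check: (158/193) = -1 by Zolotarev.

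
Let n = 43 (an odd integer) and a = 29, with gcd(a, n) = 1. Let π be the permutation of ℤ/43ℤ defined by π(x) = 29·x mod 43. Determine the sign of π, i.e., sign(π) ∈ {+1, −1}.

-1

Orbit of 1 under x↦29x: [1, 29, 24, 8, 17, 20, 21]… (length divides ord_43(29)).
Decompose π into cycles: lengths [42, 1] (2 cycles, including the fixed point 0).
Σ(ℓ_i−1) = 43−2 = 41; sign = (−1)^41 = -1.
Zolotarev: (29|43) = -1, matching the cycle-count sign.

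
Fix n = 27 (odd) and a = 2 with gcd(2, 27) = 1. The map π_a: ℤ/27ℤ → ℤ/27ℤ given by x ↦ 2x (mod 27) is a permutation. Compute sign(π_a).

-1

Trace 26: π^k(26) = [26, 25, 23, 19, 11, 22, 17] for k=0..6.
The orbit structure of x ↦ 2x mod 27: 4 orbits of sizes [18, 6, 2, 1].
sign(π) = (−1)^{n − #cycles} = (−1)^{27−4} = (−1)^23 = -1.
The Jacobi symbol (2|27) = -1 (Zolotarev) agrees.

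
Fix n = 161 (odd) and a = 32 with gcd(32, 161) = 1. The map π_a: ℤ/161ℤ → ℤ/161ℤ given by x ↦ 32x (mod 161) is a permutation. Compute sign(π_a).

Start at x=16: 16 → 29 → 123 → 72 → 50 → 151 → 2 → … (one orbit).
π_32 has 9 disjoint cycles with lengths [33, 33, 33, 33, 11, 11, 3, 3, 1] on {0,…,160}.
9 cycles on 161: each ℓ→(−1)^(ℓ−1), product (−1)^152 = +1.

+1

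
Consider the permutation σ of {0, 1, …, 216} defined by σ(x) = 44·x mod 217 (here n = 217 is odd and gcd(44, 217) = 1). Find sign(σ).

Start at x=44: 44 → 200 → 120 → 72 → 130 → 78 → 177 → … (one orbit).
The orbit structure of x ↦ 44x mod 217: 10 orbits of sizes [30, 30, 30, 30, 30, 30, 30, 3, 3, 1].
10 cycles on 217: each ℓ→(−1)^(ℓ−1), product (−1)^207 = -1.
(44|217)_J = -1 (Zolotarev's lemma cross-check).

-1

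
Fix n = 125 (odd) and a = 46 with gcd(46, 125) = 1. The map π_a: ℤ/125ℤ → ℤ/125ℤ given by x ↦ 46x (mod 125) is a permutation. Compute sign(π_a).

Start at x=56: 56 → 76 → 121 → 66 → 36 → 31 → 51 → … (one orbit).
Decompose π into cycles: lengths [25, 25, 25, 25, 5, 5, 5, 5, 1, 1, 1, 1, 1] (13 cycles, including the fixed point 0).
sign(π) = (−1)^{n − #cycles} = (−1)^{125−13} = (−1)^112 = +1.
(46|125)_J = +1 (Zolotarev's lemma cross-check).

+1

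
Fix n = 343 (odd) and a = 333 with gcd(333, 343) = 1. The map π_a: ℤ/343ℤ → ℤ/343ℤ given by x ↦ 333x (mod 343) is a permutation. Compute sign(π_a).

Start at x=169: 169 → 25 → 93 → 99 → 39 → 296 → 127 → … (one orbit).
The orbit structure of x ↦ 333x mod 343: 7 orbits of sizes [147, 147, 21, 21, 3, 3, 1].
sign(π) = (−1)^{n − #cycles} = (−1)^{343−7} = (−1)^336 = +1.

+1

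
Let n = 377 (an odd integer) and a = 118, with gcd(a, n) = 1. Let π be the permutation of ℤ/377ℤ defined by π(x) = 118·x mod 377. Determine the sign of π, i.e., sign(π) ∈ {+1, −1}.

Trace 235: π^k(235) = [235, 209, 157, 53, 222, 183, 105] for k=0..6.
Cycle lengths of π_118 on ℤ/377ℤ: [28, 28, 28, 28, 28, 28, 28, 28, 28, 28, 28, 28, 28, 1, 1, 1, 1, 1, 1, 1, 1, 1, 1, 1, 1, 1]; 26 cycles in total.
sign(π) = (−1)^{n − #cycles} = (−1)^{377−26} = (−1)^351 = -1.

-1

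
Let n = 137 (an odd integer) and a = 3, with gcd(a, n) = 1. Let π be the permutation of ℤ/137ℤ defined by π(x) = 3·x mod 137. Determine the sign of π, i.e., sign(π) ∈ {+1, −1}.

Start at x=84: 84 → 115 → 71 → 76 → 91 → 136 → 134 → … (one orbit).
2 cycles of lengths [136, 1].
2 cycles on 137: each ℓ→(−1)^(ℓ−1), product (−1)^135 = -1.

-1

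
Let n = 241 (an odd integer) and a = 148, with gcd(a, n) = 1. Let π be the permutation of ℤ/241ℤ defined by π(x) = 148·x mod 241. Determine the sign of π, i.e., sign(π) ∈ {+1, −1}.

-1

Orbit of 41 under x↦148x: [41, 43, 98, 44, 5, 17, 106]… (length divides ord_241(148)).
Cycle type of π: 80×3 + 1; total 4 cycles.
sign(π) = (−1)^{n − #cycles} = (−1)^{241−4} = (−1)^237 = -1.
Via Zolotarev, sign(π_{148}) = (148|241) = -1.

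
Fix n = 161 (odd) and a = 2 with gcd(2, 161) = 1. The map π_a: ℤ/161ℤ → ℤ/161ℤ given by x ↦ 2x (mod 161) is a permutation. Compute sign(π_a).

+1

Start at x=36: 36 → 72 → 144 → 127 → 93 → 25 → 50 → … (one orbit).
Decompose π into cycles: lengths [33, 33, 33, 33, 11, 11, 3, 3, 1] (9 cycles, including the fixed point 0).
With 9 cycles on 161 points, sign = (−1)^{161−9} = +1.
Zolotarev: (2|161) = +1, matching the cycle-count sign.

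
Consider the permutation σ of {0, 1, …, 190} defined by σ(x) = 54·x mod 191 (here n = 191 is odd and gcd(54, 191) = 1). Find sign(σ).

Trace 1: π^k(1) = [1, 54, 51, 80, 118, 69, 97] for k=0..6.
Cycle type of π: 95×2 + 1; total 3 cycles.
Σ(ℓ_i−1) = 191−3 = 188; sign = (−1)^188 = +1.
Zolotarev: (54|191) = +1, matching the cycle-count sign.

+1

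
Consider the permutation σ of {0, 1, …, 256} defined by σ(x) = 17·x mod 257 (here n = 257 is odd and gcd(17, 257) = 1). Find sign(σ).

+1

Trace 253: π^k(253) = [253, 189, 129, 137, 16, 15, 255] for k=0..6.
π_17 has 9 disjoint cycles with lengths [32, 32, 32, 32, 32, 32, 32, 32, 1] on {0,…,256}.
n − c = 257 − 9 = 248; sign = (−1)^248 = +1.
Zolotarev: (17|257) = +1, matching the cycle-count sign.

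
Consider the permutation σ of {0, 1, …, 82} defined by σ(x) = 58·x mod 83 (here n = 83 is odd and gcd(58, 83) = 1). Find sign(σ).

-1

Orbit of 51 under x↦58x: [51, 53, 3, 8, 49, 20, 81]… (length divides ord_83(58)).
Decompose π into cycles: lengths [82, 1] (2 cycles, including the fixed point 0).
With 2 cycles on 83 points, sign = (−1)^{83−2} = -1.
(58|83)_J = -1 (Zolotarev's lemma cross-check).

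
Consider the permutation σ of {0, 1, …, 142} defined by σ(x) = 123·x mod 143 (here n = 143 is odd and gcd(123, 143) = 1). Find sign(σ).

Start at x=18: 18 → 69 → 50 → 1 → 123 → 114 → 8 → … (one orbit).
Decompose π into cycles: lengths [60, 60, 12, 10, 1] (5 cycles, including the fixed point 0).
143 − 5 = 138 transpositions; sign(π) = (−1)^138 = +1.

+1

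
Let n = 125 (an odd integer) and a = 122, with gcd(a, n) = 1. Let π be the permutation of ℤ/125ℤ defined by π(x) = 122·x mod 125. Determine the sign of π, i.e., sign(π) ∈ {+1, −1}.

-1

Orbit of 12 under x↦122x: [12, 89, 108, 51, 97, 84, 123]… (length divides ord_125(122)).
π_122 has 4 disjoint cycles with lengths [100, 20, 4, 1] on {0,…,124}.
With 4 cycles on 125 points, sign = (−1)^{125−4} = -1.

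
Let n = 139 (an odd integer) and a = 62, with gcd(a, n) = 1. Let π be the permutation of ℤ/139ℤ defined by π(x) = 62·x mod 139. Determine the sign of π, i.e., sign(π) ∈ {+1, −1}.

-1

Orbit of 65 under x↦62x: [65, 138, 77, 48, 57, 59, 44]… (length divides ord_139(62)).
The orbit structure of x ↦ 62x mod 139: 4 orbits of sizes [46, 46, 46, 1].
sign(π) = (−1)^{n − #cycles} = (−1)^{139−4} = (−1)^135 = -1.
Via Zolotarev, sign(π_{62}) = (62|139) = -1.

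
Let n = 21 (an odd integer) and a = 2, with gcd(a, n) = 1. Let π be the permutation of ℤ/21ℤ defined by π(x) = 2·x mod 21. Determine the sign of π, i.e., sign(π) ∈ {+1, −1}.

Trace 2: π^k(2) = [2, 4, 8, 16, 11, 1] for k=0..5.
6 cycles of lengths [6, 6, 3, 3, 2, 1].
With 6 cycles on 21 points, sign = (−1)^{21−6} = -1.

-1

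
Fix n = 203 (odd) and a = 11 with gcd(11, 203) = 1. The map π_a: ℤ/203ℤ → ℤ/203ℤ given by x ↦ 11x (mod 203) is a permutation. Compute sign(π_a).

-1

Start at x=72: 72 → 183 → 186 → 16 → 176 → 109 → 184 → … (one orbit).
Cycle type of π: 84×2 + 28 + 3×2 + 1; total 6 cycles.
6 cycles on 203: each ℓ→(−1)^(ℓ−1), product (−1)^197 = -1.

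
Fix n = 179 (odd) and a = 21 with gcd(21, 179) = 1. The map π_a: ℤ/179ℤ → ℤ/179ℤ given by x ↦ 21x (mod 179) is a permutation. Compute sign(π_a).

Trace 164: π^k(164) = [164, 43, 8, 168, 127, 161, 159] for k=0..6.
π_21 has 2 disjoint cycles with lengths [178, 1] on {0,…,178}.
With 2 cycles on 179 points, sign = (−1)^{179−2} = -1.
The Jacobi symbol (21|179) = -1 (Zolotarev) agrees.

-1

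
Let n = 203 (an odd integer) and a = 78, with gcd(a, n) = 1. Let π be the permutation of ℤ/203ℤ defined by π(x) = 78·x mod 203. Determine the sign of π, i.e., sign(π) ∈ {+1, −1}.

+1

Start at x=197: 197 → 141 → 36 → 169 → 190 → 1 → 78 → 197 (one orbit).
Cycle type of π: 7×28 + 1×7; total 35 cycles.
35 cycles on 203: each ℓ→(−1)^(ℓ−1), product (−1)^168 = +1.
Zolotarev: (78|203) = +1, matching the cycle-count sign.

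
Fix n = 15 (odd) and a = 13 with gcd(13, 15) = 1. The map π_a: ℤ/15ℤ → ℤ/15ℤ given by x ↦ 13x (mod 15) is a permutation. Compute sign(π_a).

Trace 1: π^k(1) = [1, 13, 4, 7] for k=0..3.
The orbit structure of x ↦ 13x mod 15: 6 orbits of sizes [4, 4, 4, 1, 1, 1].
With 6 cycles on 15 points, sign = (−1)^{15−6} = -1.
Zolotarev: (13|15) = -1, matching the cycle-count sign.

-1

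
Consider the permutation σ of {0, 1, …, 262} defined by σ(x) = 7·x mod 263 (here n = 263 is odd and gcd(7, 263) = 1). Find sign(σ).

-1

Start at x=116: 116 → 23 → 161 → 75 → 262 → 256 → 214 → … (one orbit).
2 cycles of lengths [262, 1].
sign(π) = (−1)^{n − #cycles} = (−1)^{263−2} = (−1)^261 = -1.
Check: (7/263) = -1 by Zolotarev.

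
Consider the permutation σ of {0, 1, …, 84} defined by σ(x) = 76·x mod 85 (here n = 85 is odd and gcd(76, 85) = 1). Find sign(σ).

+1

Start at x=21: 21 → 66 → 1 → 76 → 81 → 36 → 16 → … (one orbit).
Decompose π into cycles: lengths [8, 8, 8, 8, 8, 8, 8, 8, 8, 8, 1, 1, 1, 1, 1] (15 cycles, including the fixed point 0).
sign(π) = (−1)^{n − #cycles} = (−1)^{85−15} = (−1)^70 = +1.
(76|85)_J = +1 (Zolotarev's lemma cross-check).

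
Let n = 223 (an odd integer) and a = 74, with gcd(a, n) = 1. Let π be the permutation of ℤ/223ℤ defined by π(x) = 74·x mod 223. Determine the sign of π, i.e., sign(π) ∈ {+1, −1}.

+1

Trace 152: π^k(152) = [152, 98, 116, 110, 112, 37, 62] for k=0..6.
3 cycles of lengths [111, 111, 1].
3 cycles on 223: each ℓ→(−1)^(ℓ−1), product (−1)^220 = +1.
Check: (74/223) = +1 by Zolotarev.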